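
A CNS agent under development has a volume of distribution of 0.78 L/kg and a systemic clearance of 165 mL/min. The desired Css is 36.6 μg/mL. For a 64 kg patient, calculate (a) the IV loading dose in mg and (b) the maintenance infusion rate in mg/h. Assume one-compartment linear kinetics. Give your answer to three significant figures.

(a) 1830 mg; (b) 362 mg/h

Total Vd = 0.78 × 64 = 49.92 L
Loading dose = Vd × C = 49.92 × 36.6 = 1827 mg
CL = 165 mL/min = 165 × 0.06 = 9.900 L/h
Infusion rate = 9.900 L/h × 36.6 mg/L = 362.3 mg/h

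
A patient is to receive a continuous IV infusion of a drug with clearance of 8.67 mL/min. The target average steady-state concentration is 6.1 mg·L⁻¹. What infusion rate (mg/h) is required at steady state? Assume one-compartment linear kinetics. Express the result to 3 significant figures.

3.17 mg/h

Convert clearance: 8.67 mL/min × 60 min/h ÷ 1000 mL/L = 0.5202 L/h
Infusion rate = CL · Css = 0.5202 L/h × 6.1 mg/L = 3.173 mg/h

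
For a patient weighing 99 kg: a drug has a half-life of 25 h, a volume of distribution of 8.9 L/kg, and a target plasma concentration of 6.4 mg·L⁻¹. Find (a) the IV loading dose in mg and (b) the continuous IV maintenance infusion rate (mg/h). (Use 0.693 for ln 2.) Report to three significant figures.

Vd(total) = 99 kg × 8.9 L/kg = 881.1 L
LD = Vd × C = 881.1 × 6.4 = 5639 mg
CL = 0.693 × Vd / t½ = 0.693 × 881.1 / 25 = 24.42 L/h
Infusion rate = CL × Css = 24.42 × 6.4 = 156.3 mg/h

(a) 5640 mg; (b) 156 mg/h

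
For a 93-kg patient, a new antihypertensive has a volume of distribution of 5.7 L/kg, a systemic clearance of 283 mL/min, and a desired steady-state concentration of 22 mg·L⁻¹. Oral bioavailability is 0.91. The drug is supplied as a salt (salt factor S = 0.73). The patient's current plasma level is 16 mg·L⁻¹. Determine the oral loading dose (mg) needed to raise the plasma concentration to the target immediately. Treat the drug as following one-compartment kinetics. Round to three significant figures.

4790 mg

Total Vd = 5.7 × 93 = 530.1 L
Concentration deficit ΔC = 22 − 16 = 6.000 mg/L
LD = Vd × ΔC / F / S = 530.1 × 6.000 / 0.91 / 0.73 = 4788 mg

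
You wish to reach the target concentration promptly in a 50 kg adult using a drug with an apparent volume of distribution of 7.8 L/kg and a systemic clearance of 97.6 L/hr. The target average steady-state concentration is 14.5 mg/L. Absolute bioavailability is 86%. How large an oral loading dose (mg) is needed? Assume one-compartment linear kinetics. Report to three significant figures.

6580 mg

Vd = 7.8 L/kg × 50 kg = 390.0 L
LD = Vd × C / F = 390.0 × 14.50 / 0.86 = 6576 mg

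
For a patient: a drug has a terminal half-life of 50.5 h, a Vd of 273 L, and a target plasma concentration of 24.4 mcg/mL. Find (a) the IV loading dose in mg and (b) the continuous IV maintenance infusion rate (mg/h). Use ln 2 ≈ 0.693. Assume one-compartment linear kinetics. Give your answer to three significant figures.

LD = Vd × C = 273.0 × 24.4 = 6661 mg
CL = 0.693 × Vd / t½ = 0.693 × 273.0 / 50.5 = 3.746 L/h
Infusion rate = CL × Css = 3.746 × 24.4 = 91.40 mg/h

(a) 6660 mg; (b) 91.4 mg/h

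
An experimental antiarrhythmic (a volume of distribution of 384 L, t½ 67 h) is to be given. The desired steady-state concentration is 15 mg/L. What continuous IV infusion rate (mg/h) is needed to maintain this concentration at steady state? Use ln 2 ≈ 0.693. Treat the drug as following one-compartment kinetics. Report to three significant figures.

CL = 0.693 × Vd / t½ = 0.693 × 384.0 / 67 = 3.972 L/h
Infusion rate = CL × Css = 3.972 × 15 = 59.58 mg/h

59.6 mg/h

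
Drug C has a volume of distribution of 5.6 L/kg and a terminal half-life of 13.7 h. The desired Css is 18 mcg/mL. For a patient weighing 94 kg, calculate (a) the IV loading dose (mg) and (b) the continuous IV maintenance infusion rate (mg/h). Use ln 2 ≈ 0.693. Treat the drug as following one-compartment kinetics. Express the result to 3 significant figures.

Vd = 5.6 L/kg × 94 kg = 526.4 L
LD = Vd × C = 526.4 × 18 = 9475 mg
CL = 0.693 × Vd / t½ = 0.693 × 526.4 / 13.7 = 26.63 L/h
Infusion rate = CL × Css = 26.63 × 18 = 479.3 mg/h

(a) 9480 mg; (b) 479 mg/h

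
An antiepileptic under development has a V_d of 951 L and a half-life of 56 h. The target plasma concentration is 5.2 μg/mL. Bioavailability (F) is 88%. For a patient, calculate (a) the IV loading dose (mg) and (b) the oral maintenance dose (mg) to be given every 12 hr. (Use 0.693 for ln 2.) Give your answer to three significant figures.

LD = Vd × C = 951.0 × 5.2 = 4945 mg
CL = 0.693 × Vd / t½ = 0.693 × 951.0 / 56 = 11.77 L/h
D = CL × Css × τ / F = 11.77 × 5.2 × 12 / 0.88 = 834.6 mg

(a) 4950 mg; (b) 835 mg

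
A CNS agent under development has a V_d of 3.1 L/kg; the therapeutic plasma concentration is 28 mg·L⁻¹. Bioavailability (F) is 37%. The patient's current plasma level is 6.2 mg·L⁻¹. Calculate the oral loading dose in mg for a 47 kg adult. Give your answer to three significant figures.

Vd = 3.1 L/kg × 47 kg = 145.7 L
Concentration deficit ΔC = 28 − 6.2 = 21.80 mg/L
LD = Vd × ΔC / F = 145.7 × 21.80 / 0.37 = 8584 mg

8580 mg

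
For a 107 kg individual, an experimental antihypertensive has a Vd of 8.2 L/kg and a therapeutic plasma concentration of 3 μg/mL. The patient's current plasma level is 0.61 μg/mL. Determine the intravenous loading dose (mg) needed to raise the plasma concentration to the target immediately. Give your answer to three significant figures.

2100 mg

Vd = 8.2 L/kg × 107 kg = 877.4 L
The loading dose fills Vd to the target concentration.
Concentration deficit ΔC = 3 − 0.61 = 2.390 mg/L
LD = Vd × ΔC = 877.4 × 2.390 = 2097 mg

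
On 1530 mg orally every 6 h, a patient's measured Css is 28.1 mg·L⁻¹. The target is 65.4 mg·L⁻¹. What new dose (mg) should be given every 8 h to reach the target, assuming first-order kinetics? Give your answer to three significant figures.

For first-order elimination, Css ∝ F·D/(CL·τ); F and CL are unchanged, so Css ∝ D/τ.
D₂ = D₁ × (Css,target / Css,current) × (τ₂/τ₁) = 1530 × (65.4/28.1) × (8/6) = 4748 mg

4750 mg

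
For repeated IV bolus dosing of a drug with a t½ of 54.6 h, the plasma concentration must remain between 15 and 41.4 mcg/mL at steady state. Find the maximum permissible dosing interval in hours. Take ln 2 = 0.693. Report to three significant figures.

k = 0.693 / t½ = 0.693 / 54.6 = 0.01269 h⁻¹
Between IV bolus doses, concentration decays as C = C₀·e^(−kτ), so C_peak/C_trough = e^(kτ).
τ_max = ln(C_peak/C_trough) / k = ln(41.4/15) / 0.01269 = 1.015 / 0.01269 = 79.98 h

80.0 h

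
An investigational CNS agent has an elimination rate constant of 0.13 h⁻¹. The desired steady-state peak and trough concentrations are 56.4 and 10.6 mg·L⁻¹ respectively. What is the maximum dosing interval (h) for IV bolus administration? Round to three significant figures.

12.9 h

Between IV bolus doses, concentration decays as C = C₀·e^(−kτ), so C_peak/C_trough = e^(kτ).
τ_max = ln(C_peak/C_trough) / k = ln(56.4/10.6) / 0.1300 = 1.672 / 0.1300 = 12.86 h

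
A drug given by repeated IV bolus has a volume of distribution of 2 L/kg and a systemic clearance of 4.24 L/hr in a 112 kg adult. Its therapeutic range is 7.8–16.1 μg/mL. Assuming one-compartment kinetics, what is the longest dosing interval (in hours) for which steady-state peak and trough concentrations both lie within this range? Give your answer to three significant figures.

Total Vd = 2 × 112 = 224.0 L
k = CL / Vd = 4.240 / 224.0 = 0.01893 h⁻¹
Between IV bolus doses, concentration decays as C = C₀·e^(−kτ), so C_peak/C_trough = e^(kτ).
τ_max = ln(C_peak/C_trough) / k = ln(16.1/7.8) / 0.01893 = 0.7247 / 0.01893 = 38.28 h

38.3 h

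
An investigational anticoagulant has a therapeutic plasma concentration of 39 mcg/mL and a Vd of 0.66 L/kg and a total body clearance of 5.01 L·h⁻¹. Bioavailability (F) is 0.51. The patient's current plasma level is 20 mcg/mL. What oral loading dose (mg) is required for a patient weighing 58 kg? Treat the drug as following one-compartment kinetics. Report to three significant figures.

Total Vd = 0.66 × 58 = 38.28 L
Concentration deficit ΔC = 39 − 20 = 19.00 mg/L
LD = Vd × ΔC / F = 38.28 × 19.00 / 0.51 = 1426 mg

1430 mg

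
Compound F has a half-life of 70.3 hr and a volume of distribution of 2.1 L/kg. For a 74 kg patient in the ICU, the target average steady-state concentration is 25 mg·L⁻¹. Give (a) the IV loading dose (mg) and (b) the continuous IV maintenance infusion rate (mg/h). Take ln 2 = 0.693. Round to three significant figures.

Vd = 2.1 L/kg × 74 kg = 155.4 L
LD = Vd × C = 155.4 × 25 = 3885 mg
CL = 0.693 × Vd / t½ = 0.693 × 155.4 / 70.3 = 1.532 L/h
Infusion rate = CL × Css = 1.532 × 25 = 38.30 mg/h

(a) 3890 mg; (b) 38.3 mg/h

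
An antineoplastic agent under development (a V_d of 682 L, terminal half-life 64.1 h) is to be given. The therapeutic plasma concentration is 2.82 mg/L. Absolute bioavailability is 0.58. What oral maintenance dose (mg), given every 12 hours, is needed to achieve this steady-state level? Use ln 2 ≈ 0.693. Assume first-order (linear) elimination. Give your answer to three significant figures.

430 mg

k = 0.693/64.1 = 0.01081 h⁻¹, so CL = k·Vd = 0.01081 × 682.0 = 7.372 L/h
D = CL × Css × τ / F = 7.372 × 2.82 × 12 / 0.58 = 430.1 mg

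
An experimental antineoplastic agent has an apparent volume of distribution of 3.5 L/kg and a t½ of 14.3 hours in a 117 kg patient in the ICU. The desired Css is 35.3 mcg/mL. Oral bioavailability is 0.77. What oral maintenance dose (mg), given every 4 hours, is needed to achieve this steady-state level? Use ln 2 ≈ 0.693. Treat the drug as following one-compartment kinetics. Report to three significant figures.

3640 mg

Vd(total) = 117 kg × 3.5 L/kg = 409.5 L
CL = ln 2 · Vd / t½ = 0.693 × 409.5 / 14.3 = 19.85 L/h
D = CL × Css × τ / F = 19.85 × 35.3 × 4 / 0.77 = 3640 mg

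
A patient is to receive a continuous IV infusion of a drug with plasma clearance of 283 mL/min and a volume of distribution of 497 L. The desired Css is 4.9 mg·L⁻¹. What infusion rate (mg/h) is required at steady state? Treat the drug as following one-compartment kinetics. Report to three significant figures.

83.2 mg/h

Convert clearance: 283 mL/min × 60 min/h ÷ 1000 mL/L = 16.98 L/h
Rate = CL × Css = 16.98 × 4.9 = 83.20 mg/h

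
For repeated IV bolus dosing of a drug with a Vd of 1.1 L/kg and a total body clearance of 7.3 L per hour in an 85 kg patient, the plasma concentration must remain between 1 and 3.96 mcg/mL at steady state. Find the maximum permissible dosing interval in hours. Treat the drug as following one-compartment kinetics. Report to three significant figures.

Vd = 1.1 L/kg × 85 kg = 93.50 L
k = CL / Vd = 7.300 / 93.50 = 0.07807 h⁻¹
Between IV bolus doses, concentration decays as C = C₀·e^(−kτ), so C_peak/C_trough = e^(kτ).
τ_max = ln(C_peak/C_trough) / k = ln(3.96/1) / 0.07807 = 1.376 / 0.07807 = 17.63 h

17.6 h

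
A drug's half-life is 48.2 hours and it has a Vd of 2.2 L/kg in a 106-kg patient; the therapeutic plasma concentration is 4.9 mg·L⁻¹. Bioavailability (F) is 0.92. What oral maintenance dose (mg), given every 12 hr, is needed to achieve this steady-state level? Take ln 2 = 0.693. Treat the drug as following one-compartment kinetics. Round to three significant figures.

214 mg

Vd = 2.2 L/kg × 106 kg = 233.2 L
k = 0.693/48.2 = 0.01438 h⁻¹, so CL = k·Vd = 0.01438 × 233.2 = 3.353 L/h
D = CL × Css × τ / F = 3.353 × 4.9 × 12 / 0.92 = 214.3 mg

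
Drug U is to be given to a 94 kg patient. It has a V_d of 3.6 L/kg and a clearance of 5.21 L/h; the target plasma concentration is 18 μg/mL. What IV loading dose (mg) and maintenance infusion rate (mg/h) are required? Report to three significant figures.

Total Vd = 3.6 × 94 = 338.4 L
Loading: fill Vd to C_target → 338.4 L × 18 mg/L = 6091 mg
Maintenance infusion rate = CL × Css = 5.210 × 18 = 93.78 mg/h

(a) 6090 mg; (b) 93.8 mg/h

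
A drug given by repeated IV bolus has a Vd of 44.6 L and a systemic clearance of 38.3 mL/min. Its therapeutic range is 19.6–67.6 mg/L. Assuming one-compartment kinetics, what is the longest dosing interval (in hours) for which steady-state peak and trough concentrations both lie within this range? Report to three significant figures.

Convert clearance: 38.3 mL/min × 60 min/h ÷ 1000 mL/L = 2.298 L/h
k = CL / Vd = 2.298 / 44.60 = 0.05152 h⁻¹
Between IV bolus doses, concentration decays as C = C₀·e^(−kτ), so C_peak/C_trough = e^(kτ).
τ_max = ln(C_peak/C_trough) / k = ln(67.6/19.6) / 0.05152 = 1.238 / 0.05152 = 24.03 h

24.0 h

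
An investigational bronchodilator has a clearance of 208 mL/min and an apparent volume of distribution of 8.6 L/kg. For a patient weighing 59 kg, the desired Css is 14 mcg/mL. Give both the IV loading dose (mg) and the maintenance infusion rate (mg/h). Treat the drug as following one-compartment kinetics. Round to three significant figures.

(a) 7100 mg; (b) 175 mg/h

Vd = 8.6 L/kg × 59 kg = 507.4 L
Loading dose = Vd × C = 507.4 × 14 = 7104 mg
CL = 208 mL/min × 60/1000 = 12.48 L/h
Infusion rate = 12.48 L/h × 14 mg/L = 174.7 mg/h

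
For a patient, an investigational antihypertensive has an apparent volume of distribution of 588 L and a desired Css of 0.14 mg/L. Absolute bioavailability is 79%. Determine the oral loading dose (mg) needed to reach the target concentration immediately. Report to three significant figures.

The loading dose fills Vd to the target concentration.
LD = Vd × C / F = 588.0 × 0.1400 / 0.79 = 104.2 mg

104 mg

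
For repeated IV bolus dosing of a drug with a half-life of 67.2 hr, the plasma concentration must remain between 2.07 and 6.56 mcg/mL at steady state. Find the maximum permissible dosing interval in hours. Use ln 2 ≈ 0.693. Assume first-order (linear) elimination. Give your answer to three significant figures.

k = 0.693 / t½ = 0.693 / 67.2 = 0.01031 h⁻¹
Between IV bolus doses, concentration decays as C = C₀·e^(−kτ), so C_peak/C_trough = e^(kτ).
τ_max = ln(C_peak/C_trough) / k = ln(6.56/2.07) / 0.01031 = 1.153 / 0.01031 = 111.8 h

112 h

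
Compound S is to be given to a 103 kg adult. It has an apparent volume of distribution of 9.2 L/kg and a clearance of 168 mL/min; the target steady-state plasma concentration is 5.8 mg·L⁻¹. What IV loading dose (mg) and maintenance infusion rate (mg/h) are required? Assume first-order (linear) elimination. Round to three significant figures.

(a) 5500 mg; (b) 58.5 mg/h

Total Vd = 9.2 × 103 = 947.6 L
LD = Vd · C_target = 947.6 × 5.8 = 5496 mg
CL = 168 mL/min = 168 × 0.06 = 10.08 L/h
Maintenance infusion rate = CL × Css = 10.08 × 5.8 = 58.46 mg/h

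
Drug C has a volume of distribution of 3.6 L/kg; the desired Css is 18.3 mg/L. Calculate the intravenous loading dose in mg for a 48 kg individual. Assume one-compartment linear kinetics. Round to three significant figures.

3160 mg

Vd = 3.6 L/kg × 48 kg = 172.8 L
LD = Vd × C = 172.8 × 18.30 = 3162 mg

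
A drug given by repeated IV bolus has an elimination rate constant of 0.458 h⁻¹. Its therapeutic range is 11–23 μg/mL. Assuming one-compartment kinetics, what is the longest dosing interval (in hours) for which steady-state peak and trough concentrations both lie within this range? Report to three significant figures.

1.61 h

Between IV bolus doses, concentration decays as C = C₀·e^(−kτ), so C_peak/C_trough = e^(kτ).
τ_max = ln(C_peak/C_trough) / k = ln(23/11) / 0.4580 = 0.7376 / 0.4580 = 1.610 h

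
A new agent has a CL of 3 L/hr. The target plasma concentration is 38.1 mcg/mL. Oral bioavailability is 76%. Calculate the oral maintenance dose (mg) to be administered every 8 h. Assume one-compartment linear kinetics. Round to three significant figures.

D = CL × Css × τ / F = 3.000 × 38.1 × 8 / 0.76 = 1203 mg

1200 mg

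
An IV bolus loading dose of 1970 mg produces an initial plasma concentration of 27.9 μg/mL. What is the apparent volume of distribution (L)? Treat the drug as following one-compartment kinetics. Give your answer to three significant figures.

70.6 L

Immediately after an IV bolus, C₀ = Dose / Vd, so Vd = Dose / C₀.
Vd = 1970 / 27.9 = 70.61 L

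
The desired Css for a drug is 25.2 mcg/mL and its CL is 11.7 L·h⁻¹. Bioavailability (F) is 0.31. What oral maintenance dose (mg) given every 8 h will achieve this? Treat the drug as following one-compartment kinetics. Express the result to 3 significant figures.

At steady state, dose per interval replaces the amount cleared in that interval: F·D/τ = CL·Css.
D = CL × Css × τ / F = 11.70 × 25.2 × 8 / 0.31 = 7609 mg

7610 mg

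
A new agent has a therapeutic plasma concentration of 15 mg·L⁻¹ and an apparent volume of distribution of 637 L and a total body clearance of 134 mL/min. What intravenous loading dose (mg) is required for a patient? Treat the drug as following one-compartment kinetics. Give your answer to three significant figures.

LD = Vd × C = 637.0 × 15.00 = 9555 mg

9560 mg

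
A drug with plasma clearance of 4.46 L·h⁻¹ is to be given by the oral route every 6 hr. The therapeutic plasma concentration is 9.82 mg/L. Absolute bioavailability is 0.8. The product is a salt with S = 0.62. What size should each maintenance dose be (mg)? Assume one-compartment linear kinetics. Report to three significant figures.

530 mg

D = CL × Css × τ / F / S = 4.460 × 9.82 × 6 / 0.8 / 0.62 = 529.8 mg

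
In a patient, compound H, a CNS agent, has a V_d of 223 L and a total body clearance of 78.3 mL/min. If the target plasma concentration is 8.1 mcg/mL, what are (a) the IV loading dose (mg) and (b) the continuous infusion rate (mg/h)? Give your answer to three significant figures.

Loading: fill Vd to C_target → 223.0 L × 8.1 mg/L = 1806 mg
Convert clearance: 78.3 mL/min × 60 min/h ÷ 1000 mL/L = 4.698 L/h
Maintenance: replace elimination → rate = CL × Css = 4.698 × 8.1 = 38.05 mg/h

(a) 1810 mg; (b) 38.1 mg/h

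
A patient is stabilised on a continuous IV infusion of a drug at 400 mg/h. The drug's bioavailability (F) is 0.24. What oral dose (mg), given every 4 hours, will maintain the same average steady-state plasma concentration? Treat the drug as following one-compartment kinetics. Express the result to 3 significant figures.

To maintain the same Css, the systemic dosing rate must be unchanged: F·D/τ = infusion rate.
D = rate × τ / F = 400 × 4 / 0.24 = 6667 mg

6670 mg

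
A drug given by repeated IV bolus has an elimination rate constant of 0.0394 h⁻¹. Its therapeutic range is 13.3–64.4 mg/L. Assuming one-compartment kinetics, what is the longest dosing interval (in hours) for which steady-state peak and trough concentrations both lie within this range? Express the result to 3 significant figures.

Between IV bolus doses, concentration decays as C = C₀·e^(−kτ), so C_peak/C_trough = e^(kτ).
τ_max = ln(C_peak/C_trough) / k = ln(64.4/13.3) / 0.03940 = 1.577 / 0.03940 = 40.03 h

40.0 h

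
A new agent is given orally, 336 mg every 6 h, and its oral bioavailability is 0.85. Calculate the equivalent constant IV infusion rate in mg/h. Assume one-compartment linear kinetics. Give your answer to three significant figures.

47.6 mg/h

Equivalent systemic input: infusion rate = F·D/τ.
Rate = 0.85 × 336 / 6 = 47.60 mg/h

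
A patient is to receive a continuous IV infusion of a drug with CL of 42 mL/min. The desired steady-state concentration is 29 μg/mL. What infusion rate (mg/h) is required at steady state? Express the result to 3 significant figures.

73.1 mg/h

Convert clearance: 42 mL/min × 60 min/h ÷ 1000 mL/L = 2.520 L/h
At steady state, infusion rate equals elimination rate: rate in = CL × Css.
R₀ = 2.520 × 29 = 73.08 mg/h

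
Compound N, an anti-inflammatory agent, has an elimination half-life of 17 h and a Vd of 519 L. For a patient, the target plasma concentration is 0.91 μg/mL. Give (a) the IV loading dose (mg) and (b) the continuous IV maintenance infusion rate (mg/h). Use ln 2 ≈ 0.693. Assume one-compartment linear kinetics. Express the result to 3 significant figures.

(a) 472 mg; (b) 19.3 mg/h

LD = Vd × C = 519.0 × 0.91 = 472.3 mg
CL = 0.693 × Vd / t½ = 0.693 × 519.0 / 17 = 21.16 L/h
Infusion rate = CL × Css = 21.16 × 0.91 = 19.26 mg/h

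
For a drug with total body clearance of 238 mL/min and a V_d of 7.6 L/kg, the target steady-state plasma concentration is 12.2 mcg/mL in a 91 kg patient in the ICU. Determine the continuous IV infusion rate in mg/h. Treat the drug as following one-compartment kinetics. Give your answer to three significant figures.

174 mg/h

Convert clearance: 238 mL/min × 60 min/h ÷ 1000 mL/L = 14.28 L/h
Maintenance depends on clearance, not Vd — rate in must match rate out.
Infusion rate = CL · Css = 14.28 L/h × 12.2 mg/L = 174.2 mg/h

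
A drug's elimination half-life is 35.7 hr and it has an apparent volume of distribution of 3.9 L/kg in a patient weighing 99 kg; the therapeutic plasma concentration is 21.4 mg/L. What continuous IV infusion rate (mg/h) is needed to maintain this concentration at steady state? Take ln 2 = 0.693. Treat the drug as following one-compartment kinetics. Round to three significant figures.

Total Vd = 3.9 × 99 = 386.1 L
CL = 0.693 × Vd / t½ = 0.693 × 386.1 / 35.7 = 7.495 L/h
Infusion rate = CL × Css = 7.495 × 21.4 = 160.4 mg/h

160 mg/h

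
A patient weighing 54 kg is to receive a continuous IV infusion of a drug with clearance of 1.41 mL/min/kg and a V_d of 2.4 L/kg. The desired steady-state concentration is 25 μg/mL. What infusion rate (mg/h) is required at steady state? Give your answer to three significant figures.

114 mg/h

CL = 1.41 mL/min/kg × 54 kg = 76.14 mL/min = 76.14 × 60/1000 = 4.568 L/h
Infusion rate = CL · Css = 4.568 L/h × 25 mg/L = 114.2 mg/h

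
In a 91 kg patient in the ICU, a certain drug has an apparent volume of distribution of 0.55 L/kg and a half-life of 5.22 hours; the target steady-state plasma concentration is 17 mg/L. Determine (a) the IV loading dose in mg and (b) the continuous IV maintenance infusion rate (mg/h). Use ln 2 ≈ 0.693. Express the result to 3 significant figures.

(a) 851 mg; (b) 113 mg/h

Total Vd = 0.55 × 91 = 50.05 L
LD = Vd × C = 50.05 × 17 = 850.9 mg
CL = 0.693 × Vd / t½ = 0.693 × 50.05 / 5.22 = 6.645 L/h
Infusion rate = CL × Css = 6.645 × 17 = 113.0 mg/h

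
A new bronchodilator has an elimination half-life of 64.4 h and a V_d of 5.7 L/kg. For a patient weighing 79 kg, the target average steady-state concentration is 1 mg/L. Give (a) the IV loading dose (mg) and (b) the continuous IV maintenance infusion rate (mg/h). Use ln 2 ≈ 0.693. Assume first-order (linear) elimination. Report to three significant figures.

(a) 450 mg; (b) 4.85 mg/h

Vd(total) = 79 kg × 5.7 L/kg = 450.3 L
LD = Vd × C = 450.3 × 1 = 450.3 mg
CL = 0.693 × Vd / t½ = 0.693 × 450.3 / 64.4 = 4.846 L/h
Infusion rate = CL × Css = 4.846 × 1 = 4.846 mg/h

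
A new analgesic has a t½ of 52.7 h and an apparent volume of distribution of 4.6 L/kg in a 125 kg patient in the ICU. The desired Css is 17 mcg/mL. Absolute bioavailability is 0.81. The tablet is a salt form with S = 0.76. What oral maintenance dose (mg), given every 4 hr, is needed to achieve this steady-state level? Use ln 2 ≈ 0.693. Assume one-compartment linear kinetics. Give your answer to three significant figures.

Vd(total) = 125 kg × 4.6 L/kg = 575.0 L
k = 0.693/52.7 = 0.01315 h⁻¹, so CL = k·Vd = 0.01315 × 575.0 = 7.561 L/h
D = CL × Css × τ / F / S = 7.561 × 17 × 4 / 0.81 / 0.76 = 835.2 mg

835 mg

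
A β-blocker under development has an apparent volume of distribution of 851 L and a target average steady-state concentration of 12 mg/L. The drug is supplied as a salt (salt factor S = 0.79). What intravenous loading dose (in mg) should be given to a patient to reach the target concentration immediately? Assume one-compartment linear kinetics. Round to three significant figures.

The loading dose fills Vd to the target concentration.
LD = Vd × C / S = 851.0 × 12.00 / 0.79 = 12930 mg

12900 mg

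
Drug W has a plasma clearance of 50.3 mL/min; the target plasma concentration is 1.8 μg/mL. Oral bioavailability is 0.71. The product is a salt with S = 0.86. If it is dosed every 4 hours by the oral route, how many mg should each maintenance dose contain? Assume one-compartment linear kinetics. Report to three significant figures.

35.6 mg

Convert clearance: 50.3 mL/min × 60 min/h ÷ 1000 mL/L = 3.018 L/h
D = CL × Css × τ / F / S = 3.018 × 1.8 × 4 / 0.71 / 0.86 = 35.59 mg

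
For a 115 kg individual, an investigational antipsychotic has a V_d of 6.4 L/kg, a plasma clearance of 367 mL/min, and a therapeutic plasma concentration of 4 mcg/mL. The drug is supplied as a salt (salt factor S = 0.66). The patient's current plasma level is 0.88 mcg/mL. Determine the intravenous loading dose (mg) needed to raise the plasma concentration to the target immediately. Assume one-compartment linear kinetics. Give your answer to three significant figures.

Total Vd = 6.4 × 115 = 736.0 L
Concentration deficit ΔC = 4 − 0.88 = 3.120 mg/L
LD = Vd × ΔC / S = 736.0 × 3.120 / 0.66 = 3479 mg

3480 mg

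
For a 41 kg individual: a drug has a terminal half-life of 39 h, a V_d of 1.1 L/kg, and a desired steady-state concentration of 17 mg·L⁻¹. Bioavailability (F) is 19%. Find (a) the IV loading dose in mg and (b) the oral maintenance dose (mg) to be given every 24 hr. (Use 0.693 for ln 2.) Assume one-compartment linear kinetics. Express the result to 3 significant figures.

Total Vd = 1.1 × 41 = 45.10 L
LD = Vd × C = 45.10 × 17 = 766.7 mg
CL = 0.693 × Vd / t½ = 0.693 × 45.10 / 39 = 0.8014 L/h
D = CL × Css × τ / F = 0.8014 × 17 × 24 / 0.19 = 1721 mg

(a) 767 mg; (b) 1720 mg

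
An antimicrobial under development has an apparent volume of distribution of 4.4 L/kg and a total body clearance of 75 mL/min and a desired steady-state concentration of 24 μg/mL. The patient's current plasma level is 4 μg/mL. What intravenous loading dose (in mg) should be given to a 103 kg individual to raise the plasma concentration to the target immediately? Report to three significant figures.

Total Vd = 4.4 × 103 = 453.2 L
Concentration deficit ΔC = 24 − 4 = 20.00 mg/L
LD = Vd × ΔC = 453.2 × 20.00 = 9064 mg

9060 mg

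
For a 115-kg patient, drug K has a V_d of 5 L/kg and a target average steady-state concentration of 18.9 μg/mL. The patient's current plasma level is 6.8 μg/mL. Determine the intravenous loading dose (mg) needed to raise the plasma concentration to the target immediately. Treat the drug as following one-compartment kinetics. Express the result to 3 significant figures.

6960 mg

Total Vd = 5 × 115 = 575.0 L
Concentration deficit ΔC = 18.9 − 6.8 = 12.10 mg/L
LD = Vd × ΔC = 575.0 × 12.10 = 6958 mg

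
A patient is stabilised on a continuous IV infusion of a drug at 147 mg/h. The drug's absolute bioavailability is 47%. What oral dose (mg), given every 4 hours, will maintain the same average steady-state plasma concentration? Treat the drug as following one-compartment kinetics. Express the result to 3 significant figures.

1250 mg

To maintain the same Css, the systemic dosing rate must be unchanged: F·D/τ = infusion rate.
D = rate × τ / F = 147 × 4 / 0.47 = 1251 mg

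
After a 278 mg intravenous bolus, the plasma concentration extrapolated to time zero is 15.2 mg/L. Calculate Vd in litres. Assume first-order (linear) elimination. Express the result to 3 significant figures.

18.3 L

Immediately after an IV bolus, C₀ = Dose / Vd, so Vd = Dose / C₀.
Vd = 278 / 15.2 = 18.29 L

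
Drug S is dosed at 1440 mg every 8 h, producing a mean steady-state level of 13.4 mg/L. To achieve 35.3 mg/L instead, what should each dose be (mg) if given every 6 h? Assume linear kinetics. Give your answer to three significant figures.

2850 mg

With linear kinetics, Css is proportional to dose rate (D/τ) at fixed clearance.
D₂ = D₁ × (Css,target / Css,current) × (τ₂/τ₁) = 1440 × (35.3/13.4) × (6/8) = 2845 mg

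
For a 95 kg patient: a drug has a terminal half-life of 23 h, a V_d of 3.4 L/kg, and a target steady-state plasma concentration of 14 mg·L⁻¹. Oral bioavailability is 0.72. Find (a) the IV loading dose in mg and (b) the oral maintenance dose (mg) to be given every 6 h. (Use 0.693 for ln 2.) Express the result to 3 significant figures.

(a) 4520 mg; (b) 1140 mg

Vd = 3.4 L/kg × 95 kg = 323.0 L
LD = Vd × C = 323.0 × 14 = 4522 mg
CL = 0.693 × Vd / t½ = 0.693 × 323.0 / 23 = 9.732 L/h
D = CL × Css × τ / F = 9.732 × 14 × 6 / 0.72 = 1135 mg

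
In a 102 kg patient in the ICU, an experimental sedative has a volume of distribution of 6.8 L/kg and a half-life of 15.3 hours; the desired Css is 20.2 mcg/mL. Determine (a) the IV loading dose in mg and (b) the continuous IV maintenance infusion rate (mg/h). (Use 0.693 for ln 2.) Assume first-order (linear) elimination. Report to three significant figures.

(a) 14000 mg; (b) 635 mg/h

Vd(total) = 102 kg × 6.8 L/kg = 693.6 L
LD = Vd × C = 693.6 × 20.2 = 14010 mg
CL = 0.693 × Vd / t½ = 0.693 × 693.6 / 15.3 = 31.42 L/h
Infusion rate = CL × Css = 31.42 × 20.2 = 634.7 mg/h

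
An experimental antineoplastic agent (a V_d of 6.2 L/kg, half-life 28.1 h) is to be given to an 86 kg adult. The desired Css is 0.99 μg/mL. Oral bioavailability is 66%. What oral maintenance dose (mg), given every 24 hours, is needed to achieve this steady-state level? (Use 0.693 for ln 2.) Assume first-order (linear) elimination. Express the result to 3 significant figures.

Total Vd = 6.2 × 86 = 533.2 L
CL = 0.693 × Vd / t½ = 0.693 × 533.2 / 28.1 = 13.15 L/h
D = CL × Css × τ / F = 13.15 × 0.99 × 24 / 0.66 = 473.4 mg

473 mg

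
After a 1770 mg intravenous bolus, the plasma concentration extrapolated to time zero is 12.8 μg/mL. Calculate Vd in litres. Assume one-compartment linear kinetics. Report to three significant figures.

Immediately after an IV bolus, C₀ = Dose / Vd, so Vd = Dose / C₀.
Vd = 1770 / 12.8 = 138.3 L

138 L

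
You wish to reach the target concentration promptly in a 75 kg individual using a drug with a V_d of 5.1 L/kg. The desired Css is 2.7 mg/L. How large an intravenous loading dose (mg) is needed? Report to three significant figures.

Vd = 5.1 L/kg × 75 kg = 382.5 L
The loading dose fills Vd to the target concentration.
LD = Vd × C = 382.5 × 2.700 = 1033 mg

1030 mg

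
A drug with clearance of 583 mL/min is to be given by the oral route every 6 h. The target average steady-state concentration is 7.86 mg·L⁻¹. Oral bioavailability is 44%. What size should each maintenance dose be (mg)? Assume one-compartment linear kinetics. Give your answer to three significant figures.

CL = 583 mL/min = 583 × 0.06 = 34.98 L/h
D = CL × Css × τ / F = 34.98 × 7.86 × 6 / 0.44 = 3749 mg

3750 mg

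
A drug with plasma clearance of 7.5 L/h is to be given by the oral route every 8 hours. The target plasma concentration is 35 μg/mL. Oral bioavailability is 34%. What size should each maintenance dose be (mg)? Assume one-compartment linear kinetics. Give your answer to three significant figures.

6180 mg

D = CL × Css × τ / F = 7.500 × 35 × 8 / 0.34 = 6176 mg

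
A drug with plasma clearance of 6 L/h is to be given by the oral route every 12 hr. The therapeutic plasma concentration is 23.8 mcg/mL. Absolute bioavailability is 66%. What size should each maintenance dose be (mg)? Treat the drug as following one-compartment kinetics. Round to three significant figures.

D = CL × Css × τ / F = 6.000 × 23.8 × 12 / 0.66 = 2596 mg

2600 mg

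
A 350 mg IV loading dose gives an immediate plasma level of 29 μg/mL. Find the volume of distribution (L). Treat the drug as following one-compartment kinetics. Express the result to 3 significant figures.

Immediately after an IV bolus, C₀ = Dose / Vd, so Vd = Dose / C₀.
Vd = 350 / 29 = 12.07 L

12.1 L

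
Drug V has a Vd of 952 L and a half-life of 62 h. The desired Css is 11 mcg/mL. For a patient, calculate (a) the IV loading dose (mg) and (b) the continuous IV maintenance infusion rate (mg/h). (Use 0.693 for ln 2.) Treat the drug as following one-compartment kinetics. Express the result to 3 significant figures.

LD = Vd × C = 952.0 × 11 = 10470 mg
CL = 0.693 × Vd / t½ = 0.693 × 952.0 / 62 = 10.64 L/h
Infusion rate = CL × Css = 10.64 × 11 = 117.0 mg/h

(a) 10500 mg; (b) 117 mg/h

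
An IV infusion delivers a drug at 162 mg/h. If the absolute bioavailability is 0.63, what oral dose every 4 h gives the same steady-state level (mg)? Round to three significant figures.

1030 mg

To maintain the same Css, the systemic dosing rate must be unchanged: F·D/τ = infusion rate.
D = rate × τ / F = 162 × 4 / 0.63 = 1029 mg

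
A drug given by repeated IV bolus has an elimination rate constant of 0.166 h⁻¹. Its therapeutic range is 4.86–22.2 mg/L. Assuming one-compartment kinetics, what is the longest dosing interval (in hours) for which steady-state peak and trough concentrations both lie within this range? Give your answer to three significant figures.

Between IV bolus doses, concentration decays as C = C₀·e^(−kτ), so C_peak/C_trough = e^(kτ).
τ_max = ln(C_peak/C_trough) / k = ln(22.2/4.86) / 0.1660 = 1.519 / 0.1660 = 9.151 h

9.15 h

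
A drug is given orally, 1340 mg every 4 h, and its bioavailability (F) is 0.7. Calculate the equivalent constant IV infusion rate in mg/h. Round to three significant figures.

Equivalent systemic input: infusion rate = F·D/τ.
Rate = 0.7 × 1340 / 4 = 234.5 mg/h

235 mg/h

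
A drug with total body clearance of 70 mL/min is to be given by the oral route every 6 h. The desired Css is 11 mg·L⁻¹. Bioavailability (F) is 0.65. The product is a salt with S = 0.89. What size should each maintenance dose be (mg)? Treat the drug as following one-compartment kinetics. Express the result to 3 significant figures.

CL = 70 mL/min = 70 × 0.06 = 4.200 L/h
At steady state, dose per interval replaces the amount cleared in that interval: F·S·D/τ = CL·Css.
D = CL × Css × τ / F / S = 4.200 × 11 × 6 / 0.65 / 0.89 = 479.2 mg

479 mg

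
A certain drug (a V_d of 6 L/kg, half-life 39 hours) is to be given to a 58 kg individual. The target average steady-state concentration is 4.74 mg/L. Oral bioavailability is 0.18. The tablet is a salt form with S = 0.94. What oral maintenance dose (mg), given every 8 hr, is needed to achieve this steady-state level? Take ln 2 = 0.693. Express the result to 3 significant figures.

Vd(total) = 58 kg × 6 L/kg = 348.0 L
CL = 0.693 × Vd / t½ = 0.693 × 348.0 / 39 = 6.184 L/h
D = CL × Css × τ / F / S = 6.184 × 4.74 × 8 / 0.18 / 0.94 = 1386 mg

1390 mg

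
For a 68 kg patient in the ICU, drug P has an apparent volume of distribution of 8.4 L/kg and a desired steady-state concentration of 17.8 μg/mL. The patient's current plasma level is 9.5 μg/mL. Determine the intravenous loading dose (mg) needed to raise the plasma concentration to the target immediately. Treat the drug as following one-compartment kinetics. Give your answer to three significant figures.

Vd(total) = 68 kg × 8.4 L/kg = 571.2 L
Concentration deficit ΔC = 17.8 − 9.5 = 8.300 mg/L
LD = Vd × ΔC = 571.2 × 8.300 = 4741 mg

4740 mg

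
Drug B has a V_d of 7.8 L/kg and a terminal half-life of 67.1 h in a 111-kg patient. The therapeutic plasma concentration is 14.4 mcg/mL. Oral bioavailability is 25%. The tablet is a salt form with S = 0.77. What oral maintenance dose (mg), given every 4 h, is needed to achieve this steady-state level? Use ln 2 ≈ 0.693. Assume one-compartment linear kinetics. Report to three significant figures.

Vd = 7.8 L/kg × 111 kg = 865.8 L
CL = 0.693 × Vd / t½ = 0.693 × 865.8 / 67.1 = 8.942 L/h
D = CL × Css × τ / F / S = 8.942 × 14.4 × 4 / 0.25 / 0.77 = 2676 mg

2680 mg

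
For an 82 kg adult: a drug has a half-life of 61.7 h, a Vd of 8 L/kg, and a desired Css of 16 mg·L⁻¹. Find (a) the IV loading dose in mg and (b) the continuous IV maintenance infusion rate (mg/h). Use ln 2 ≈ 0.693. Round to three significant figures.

(a) 10500 mg; (b) 118 mg/h

Total Vd = 8 × 82 = 656.0 L
LD = Vd × C = 656.0 × 16 = 10500 mg
CL = 0.693 × Vd / t½ = 0.693 × 656.0 / 61.7 = 7.368 L/h
Infusion rate = CL × Css = 7.368 × 16 = 117.9 mg/h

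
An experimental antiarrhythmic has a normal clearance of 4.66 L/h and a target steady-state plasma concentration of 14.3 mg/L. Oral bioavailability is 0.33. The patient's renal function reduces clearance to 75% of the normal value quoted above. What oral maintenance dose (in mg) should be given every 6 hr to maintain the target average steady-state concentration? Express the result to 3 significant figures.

909 mg

Patient clearance = 0.75 × 4.660 = 3.495 L/h
At steady state, dose per interval replaces the amount cleared in that interval: F·D/τ = CL·Css.
D = CL × Css × τ / F = 3.495 × 14.3 × 6 / 0.33 = 908.7 mg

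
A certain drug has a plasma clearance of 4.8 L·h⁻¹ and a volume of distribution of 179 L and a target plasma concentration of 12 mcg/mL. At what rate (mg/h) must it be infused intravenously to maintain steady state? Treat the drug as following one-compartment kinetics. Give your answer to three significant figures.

R₀ = 4.800 × 12 = 57.60 mg/h

57.6 mg/h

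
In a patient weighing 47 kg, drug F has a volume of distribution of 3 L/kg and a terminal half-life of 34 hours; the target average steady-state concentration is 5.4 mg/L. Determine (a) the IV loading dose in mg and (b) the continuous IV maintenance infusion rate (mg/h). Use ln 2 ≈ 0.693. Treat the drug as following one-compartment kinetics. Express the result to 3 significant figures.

(a) 761 mg; (b) 15.5 mg/h

Total Vd = 3 × 47 = 141.0 L
LD = Vd × C = 141.0 × 5.4 = 761.4 mg
CL = 0.693 × Vd / t½ = 0.693 × 141.0 / 34 = 2.874 L/h
Infusion rate = CL × Css = 2.874 × 5.4 = 15.52 mg/h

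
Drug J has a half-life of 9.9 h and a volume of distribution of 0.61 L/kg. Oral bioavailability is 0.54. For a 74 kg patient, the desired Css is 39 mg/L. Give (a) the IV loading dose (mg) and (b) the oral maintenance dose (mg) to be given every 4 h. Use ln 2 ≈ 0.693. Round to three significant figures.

(a) 1760 mg; (b) 913 mg

Vd(total) = 74 kg × 0.61 L/kg = 45.14 L
LD = Vd × C = 45.14 × 39 = 1760 mg
CL = 0.693 × Vd / t½ = 0.693 × 45.14 / 9.9 = 3.160 L/h
D = CL × Css × τ / F = 3.160 × 39 × 4 / 0.54 = 912.9 mg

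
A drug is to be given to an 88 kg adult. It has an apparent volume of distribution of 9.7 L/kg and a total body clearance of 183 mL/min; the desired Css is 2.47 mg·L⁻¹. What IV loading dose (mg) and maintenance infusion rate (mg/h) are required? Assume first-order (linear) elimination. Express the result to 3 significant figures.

Vd(total) = 88 kg × 9.7 L/kg = 853.6 L
Loading: fill Vd to C_target → 853.6 L × 2.47 mg/L = 2108 mg
Convert clearance: 183 mL/min × 60 min/h ÷ 1000 mL/L = 10.98 L/h
Maintenance: replace elimination → rate = CL × Css = 10.98 × 2.47 = 27.12 mg/h

(a) 2110 mg; (b) 27.1 mg/h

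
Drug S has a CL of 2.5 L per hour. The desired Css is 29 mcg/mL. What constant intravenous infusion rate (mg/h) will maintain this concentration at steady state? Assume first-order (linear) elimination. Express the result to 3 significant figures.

72.5 mg/h

Infusion rate = CL · Css = 2.500 L/h × 29 mg/L = 72.50 mg/h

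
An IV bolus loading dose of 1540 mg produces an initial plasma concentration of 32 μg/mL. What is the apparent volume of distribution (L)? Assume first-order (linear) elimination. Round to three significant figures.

48.1 L

Immediately after an IV bolus, C₀ = Dose / Vd, so Vd = Dose / C₀.
Vd = 1540 / 32 = 48.13 L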